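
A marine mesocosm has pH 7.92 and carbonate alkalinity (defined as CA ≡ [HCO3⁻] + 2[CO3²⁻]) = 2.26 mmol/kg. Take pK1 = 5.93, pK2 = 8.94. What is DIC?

CA = [HCO3⁻] + 2[CO3²⁻] = (α₁ + 2α₂)·DIC
At pH 7.92: [H⁺]/K1 = 10^-1.99 = 0.010233, K2/[H⁺] = 10^-1.02 = 0.095499
α₁ = 1/(1 + 0.010233 + 0.095499) = 1/1.1057 = 0.9044; α₂ = α₁·K2/[H⁺] = 0.08637
α₁ + 2α₂ = 1.0771
DIC = CA / (α₁ + 2α₂) = 2.26 / 1.0771 = 2.10 mmol/kg

DIC = 2.10 mmol/kg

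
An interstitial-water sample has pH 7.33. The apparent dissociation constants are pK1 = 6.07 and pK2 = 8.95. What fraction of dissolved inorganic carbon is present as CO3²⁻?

α₂ = 1 / (1 + [H⁺]/K2 + [H⁺]²/(K1K2)) = 1 / (1 + 10^+1.62 + 10^+0.36)
   = 1 / (1 + 41.687 + 2.2909) = 1/44.978 = 0.02223

α₂ = 0.0222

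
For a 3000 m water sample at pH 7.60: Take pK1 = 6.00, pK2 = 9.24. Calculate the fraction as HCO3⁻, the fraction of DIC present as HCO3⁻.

α₁ = 1 / (1 + [H⁺]/K1 + K2/[H⁺]) = 1 / (1 + 10^-1.60 + 10^-1.64)
   = 1 / (1 + 0.025119 + 0.022909) = 1/1.0480 = 0.9542

α₁ = 0.954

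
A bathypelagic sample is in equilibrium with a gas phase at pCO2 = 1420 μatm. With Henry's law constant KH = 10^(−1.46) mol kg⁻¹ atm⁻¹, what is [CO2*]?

KH = 10^(−1.46) = 3.467×10^-2 mol kg⁻¹ atm⁻¹
[CO2*] = KH · pCO2 = 3.467×10^-2 × 1420×10^-6 atm = 4.92×10^-5 mol/kg

[CO2*] = 49.2 μmol/kg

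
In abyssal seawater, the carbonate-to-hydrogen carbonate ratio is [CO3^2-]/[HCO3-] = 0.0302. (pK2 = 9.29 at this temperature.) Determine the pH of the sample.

From K2 = [H⁺][CO3^2-]/[HCO3-]:  pH = pK2 + log₁₀([CO3^2-]/[HCO3-])
log₁₀(0.0302) = -1.520
pH = 9.29 + (-1.520) = 7.77

pH = 7.77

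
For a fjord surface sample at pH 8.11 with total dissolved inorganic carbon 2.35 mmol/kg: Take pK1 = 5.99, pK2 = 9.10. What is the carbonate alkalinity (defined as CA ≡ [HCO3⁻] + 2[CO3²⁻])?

CA = [HCO3⁻] + 2[CO3²⁻] = (α₁ + 2α₂)·DIC
At pH 8.11: [H⁺]/K1 = 10^-2.12 = 0.0075858, K2/[H⁺] = 10^-0.99 = 0.10233
α₁ = 1/(1 + 0.0075858 + 0.10233) = 1/1.1099 = 0.9010; α₂ = α₁·K2/[H⁺] = 0.09220
α₁ + 2α₂ = 1.0854
CA = 1.0854 × 2.35 = 2.55 mmol/kg

CA = 2.55 mmol/kg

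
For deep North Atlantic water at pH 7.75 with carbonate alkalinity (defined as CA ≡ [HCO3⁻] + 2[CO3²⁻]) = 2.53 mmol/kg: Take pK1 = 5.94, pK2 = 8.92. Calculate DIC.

DIC = 2.41 mmol/kg

CA = [HCO3⁻] + 2[CO3²⁻] = (α₁ + 2α₂)·DIC
At pH 7.75: [H⁺]/K1 = 10^-1.81 = 0.015488, K2/[H⁺] = 10^-1.17 = 0.067608
α₁ = 1/(1 + 0.015488 + 0.067608) = 1/1.0831 = 0.9233; α₂ = α₁·K2/[H⁺] = 0.06242
α₁ + 2α₂ = 1.0481
DIC = CA / (α₁ + 2α₂) = 2.53 / 1.0481 = 2.41 mmol/kg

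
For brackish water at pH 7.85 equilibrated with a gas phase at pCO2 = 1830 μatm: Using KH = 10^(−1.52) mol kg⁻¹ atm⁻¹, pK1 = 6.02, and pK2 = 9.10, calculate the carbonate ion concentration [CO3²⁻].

[CO3²⁻] = 0.210 mmol/kg

[CO2*] = KH · pCO2 = 10^(−1.52) × 1830×10^-6 = 5.527×10^-5 mol/kg
α₀ = 1/(1 + K1/[H⁺] + K1K2/[H⁺]²) = 1/(1 + 10^+1.83 + 10^+0.58) = 0.01381
DIC = [CO2*]/α₀ = 5.527×10^-5 / 0.01381 = 4.002 mmol/kg
[CO3²⁻] = α₂·DIC; α₂ = 0.05250, so [CO3²⁻] = 0.05250 × 4.002 = 0.210 mmol/kg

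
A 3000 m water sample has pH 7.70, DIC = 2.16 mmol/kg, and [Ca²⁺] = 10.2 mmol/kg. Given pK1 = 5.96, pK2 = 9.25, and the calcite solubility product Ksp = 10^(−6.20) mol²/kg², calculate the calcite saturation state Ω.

Ω = 0.941

α₂ = 1 / (1 + [H⁺]/K2 + [H⁺]²/(K1K2)) = 1 / (1 + 10^+1.55 + 10^-0.19)
   = 1 / (1 + 35.481 + 0.64565) = 1/37.127 = 0.02693
[CO3²⁻] = α₂ × DIC = 0.02693 × 2.16 = 0.05818 mmol/kg
Ksp = 10^(−6.20) = 6.310×10^-7
Ω = [Ca²⁺][CO3²⁻]/Ksp = (10.2×10^-3)(5.818×10^-5) / 6.310×10^-7 = 0.941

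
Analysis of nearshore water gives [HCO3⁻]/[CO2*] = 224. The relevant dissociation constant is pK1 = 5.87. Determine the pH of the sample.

pH = 8.22

From K1 = [H⁺][HCO3⁻]/[CO2*]:  pH = pK1 + log₁₀([HCO3⁻]/[CO2*])
log₁₀(224) = +2.350
pH = 5.87 + (+2.350) = 8.22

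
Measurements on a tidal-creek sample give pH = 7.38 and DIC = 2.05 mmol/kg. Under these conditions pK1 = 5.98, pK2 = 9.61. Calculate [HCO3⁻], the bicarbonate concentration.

α₁ = 1 / (1 + [H⁺]/K1 + K2/[H⁺]) = 1 / (1 + 10^-1.40 + 10^-2.23)
   = 1 / (1 + 0.039811 + 0.0058884) = 1/1.0457 = 0.9563
[HCO3⁻] = α₁ × DIC = 0.9563 × 2.05 = 1.96 mmol/kg

[HCO3⁻] = 1.96 mmol/kg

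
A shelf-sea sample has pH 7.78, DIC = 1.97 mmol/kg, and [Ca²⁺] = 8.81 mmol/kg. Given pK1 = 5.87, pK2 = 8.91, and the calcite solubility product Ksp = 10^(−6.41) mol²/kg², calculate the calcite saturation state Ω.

Ω = 3.04

α₂ = 1 / (1 + [H⁺]/K2 + [H⁺]²/(K1K2)) = 1 / (1 + 10^+1.13 + 10^-0.78)
   = 1 / (1 + 13.490 + 0.16596) = 1/14.656 = 0.06823
[CO3²⁻] = α₂ × DIC = 0.06823 × 1.97 = 0.1344 mmol/kg
Ksp = 10^(−6.41) = 3.890×10^-7
Ω = [Ca²⁺][CO3²⁻]/Ksp = (8.81×10^-3)(1.344×10^-4) / 3.890×10^-7 = 3.04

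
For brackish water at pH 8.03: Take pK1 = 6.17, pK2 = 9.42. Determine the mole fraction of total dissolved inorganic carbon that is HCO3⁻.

α₁ = 1 / (1 + [H⁺]/K1 + K2/[H⁺]) = 1 / (1 + 10^-1.86 + 10^-1.39)
   = 1 / (1 + 0.013804 + 0.040738) = 1/1.0545 = 0.9483

α₁ = 0.948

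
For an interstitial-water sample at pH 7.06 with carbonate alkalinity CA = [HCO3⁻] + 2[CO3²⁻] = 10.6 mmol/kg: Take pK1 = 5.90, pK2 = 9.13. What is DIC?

DIC = 11.2 mmol/kg

CA = [HCO3⁻] + 2[CO3²⁻] = (α₁ + 2α₂)·DIC
At pH 7.06: [H⁺]/K1 = 10^-1.16 = 0.069183, K2/[H⁺] = 10^-2.07 = 0.0085114
α₁ = 1/(1 + 0.069183 + 0.0085114) = 1/1.0777 = 0.9279; α₂ = α₁·K2/[H⁺] = 0.007898
α₁ + 2α₂ = 0.9437
DIC = CA / (α₁ + 2α₂) = 10.6 / 0.9437 = 11.2 mmol/kg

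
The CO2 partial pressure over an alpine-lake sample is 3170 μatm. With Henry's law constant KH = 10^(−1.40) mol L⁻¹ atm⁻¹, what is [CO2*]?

[CO2*] = 126 μmol/L

KH = 10^(−1.40) = 3.981×10^-2 mol L⁻¹ atm⁻¹
[CO2*] = KH · pCO2 = 3.981×10^-2 × 3170×10^-6 atm = 1.26×10^-4 mol/L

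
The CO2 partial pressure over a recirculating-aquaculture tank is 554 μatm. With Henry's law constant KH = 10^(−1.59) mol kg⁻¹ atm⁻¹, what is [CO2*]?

KH = 10^(−1.59) = 2.570×10^-2 mol kg⁻¹ atm⁻¹
[CO2*] = KH · pCO2 = 2.570×10^-2 × 554×10^-6 atm = 1.42×10^-5 mol/kg

[CO2*] = 14.2 μmol/kg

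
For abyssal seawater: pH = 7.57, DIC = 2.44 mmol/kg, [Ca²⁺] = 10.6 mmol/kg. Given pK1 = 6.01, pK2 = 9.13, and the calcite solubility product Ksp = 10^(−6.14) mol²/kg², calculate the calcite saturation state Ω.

α₂ = 1 / (1 + [H⁺]/K2 + [H⁺]²/(K1K2)) = 1 / (1 + 10^+1.56 + 10^+0.00)
   = 1 / (1 + 36.308 + 1.0000) = 1/38.308 = 0.02610
[CO3²⁻] = α₂ × DIC = 0.02610 × 2.44 = 0.06369 mmol/kg
Ksp = 10^(−6.14) = 7.244×10^-7
Ω = [Ca²⁺][CO3²⁻]/Ksp = (10.6×10^-3)(6.369×10^-5) / 7.244×10^-7 = 0.932

Ω = 0.932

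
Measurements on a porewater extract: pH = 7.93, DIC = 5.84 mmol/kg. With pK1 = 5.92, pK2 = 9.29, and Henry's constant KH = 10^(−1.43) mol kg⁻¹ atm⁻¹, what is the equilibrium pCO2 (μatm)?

α₀ = 1 / (1 + K1/[H⁺] + K1K2/[H⁺]²) = 1 / (1 + 10^+2.01 + 10^+0.65)
   = 1 / (1 + 102.33 + 4.4668) = 1/107.80 = 0.009277
[CO2*] = α₀ × DIC = 0.009277 × 5.84 = 0.05418 mmol/kg
pCO2 = [CO2*]/KH = 5.418×10^-5 / 3.715×10^-2 = 1460 μatm

pCO2 = 1460 μatm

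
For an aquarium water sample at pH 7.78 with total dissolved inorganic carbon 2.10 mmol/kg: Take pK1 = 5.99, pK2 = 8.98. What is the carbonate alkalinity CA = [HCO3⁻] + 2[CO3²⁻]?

CA = [HCO3⁻] + 2[CO3²⁻] = (α₁ + 2α₂)·DIC
At pH 7.78: [H⁺]/K1 = 10^-1.79 = 0.016218, K2/[H⁺] = 10^-1.20 = 0.063096
α₁ = 1/(1 + 0.016218 + 0.063096) = 1/1.0793 = 0.9265; α₂ = α₁·K2/[H⁺] = 0.05846
α₁ + 2α₂ = 1.0434
CA = 1.0434 × 2.10 = 2.19 mmol/kg

CA = 2.19 mmol/kg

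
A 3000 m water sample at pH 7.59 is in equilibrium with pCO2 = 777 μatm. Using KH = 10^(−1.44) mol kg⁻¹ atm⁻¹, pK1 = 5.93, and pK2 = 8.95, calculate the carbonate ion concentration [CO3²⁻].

[CO2*] = KH · pCO2 = 10^(−1.44) × 777×10^-6 = 2.821×10^-5 mol/kg
α₀ = 1/(1 + K1/[H⁺] + K1K2/[H⁺]²) = 1/(1 + 10^+1.66 + 10^+0.30) = 0.02053
DIC = [CO2*]/α₀ = 2.821×10^-5 / 0.02053 = 1.374 mmol/kg
[CO3²⁻] = α₂·DIC; α₂ = 0.04097, so [CO3²⁻] = 0.04097 × 1.374 = 0.0563 mmol/kg

[CO3²⁻] = 0.0563 mmol/kg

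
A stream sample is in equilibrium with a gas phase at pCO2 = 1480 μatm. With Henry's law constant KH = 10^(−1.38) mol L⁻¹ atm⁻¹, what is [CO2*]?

[CO2*] = 61.7 μmol/L

KH = 10^(−1.38) = 4.169×10^-2 mol L⁻¹ atm⁻¹
[CO2*] = KH · pCO2 = 4.169×10^-2 × 1480×10^-6 atm = 6.17×10^-5 mol/L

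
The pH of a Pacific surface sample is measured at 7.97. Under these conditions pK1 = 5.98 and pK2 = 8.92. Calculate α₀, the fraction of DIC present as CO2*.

α₀ = 1 / (1 + K1/[H⁺] + K1K2/[H⁺]²) = 1 / (1 + 10^+1.99 + 10^+1.04)
   = 1 / (1 + 97.724 + 10.965) = 1/109.69 = 0.009117

α₀ = 0.00912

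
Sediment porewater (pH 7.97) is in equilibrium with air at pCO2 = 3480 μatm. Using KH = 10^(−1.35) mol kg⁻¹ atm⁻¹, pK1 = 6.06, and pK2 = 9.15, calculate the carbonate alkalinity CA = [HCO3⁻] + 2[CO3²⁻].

[CO2*] = KH · pCO2 = 10^(−1.35) × 3480×10^-6 = 1.554×10^-4 mol/kg
α₀ = 1/(1 + K1/[H⁺] + K1K2/[H⁺]²) = 1/(1 + 10^+1.91 + 10^+0.73) = 0.01141
DIC = [CO2*]/α₀ = 1.554×10^-4 / 0.01141 = 13.63 mmol/kg
CA = (α₁ + 2α₂)·DIC = (0.9273 + 2×0.06127) × 13.63 = 14.3 mmol/kg

CA = 14.3 mmol/kg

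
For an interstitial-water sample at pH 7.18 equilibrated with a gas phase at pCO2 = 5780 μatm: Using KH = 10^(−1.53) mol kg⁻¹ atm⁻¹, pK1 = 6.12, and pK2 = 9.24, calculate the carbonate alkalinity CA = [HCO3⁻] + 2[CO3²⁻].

[CO2*] = KH · pCO2 = 10^(−1.53) × 5780×10^-6 = 1.706×10^-4 mol/kg
α₀ = 1/(1 + K1/[H⁺] + K1K2/[H⁺]²) = 1/(1 + 10^+1.06 + 10^-1.00) = 0.07948
DIC = [CO2*]/α₀ = 1.706×10^-4 / 0.07948 = 2.146 mmol/kg
CA = (α₁ + 2α₂)·DIC = (0.9126 + 2×0.007948) × 2.146 = 1.99 mmol/kg

CA = 1.99 mmol/kg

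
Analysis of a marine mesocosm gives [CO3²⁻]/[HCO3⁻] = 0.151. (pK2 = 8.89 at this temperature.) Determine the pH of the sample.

pH = 8.07

From K2 = [H⁺][CO3²⁻]/[HCO3⁻]:  pH = pK2 + log₁₀([CO3²⁻]/[HCO3⁻])
log₁₀(0.151) = -0.821
pH = 8.89 + (-0.821) = 8.07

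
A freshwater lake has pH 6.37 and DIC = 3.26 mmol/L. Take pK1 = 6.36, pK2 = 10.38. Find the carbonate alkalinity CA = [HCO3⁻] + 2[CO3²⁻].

CA = 1.65 mmol/L

CA = [HCO3⁻] + 2[CO3²⁻] = (α₁ + 2α₂)·DIC
At pH 6.37: [H⁺]/K1 = 10^-0.01 = 0.97724, K2/[H⁺] = 10^-4.01 = 9.7724×10^-5
α₁ = 1/(1 + 0.97724 + 9.7724×10^-5) = 1/1.9773 = 0.5057; α₂ = α₁·K2/[H⁺] = 4.942×10^-5
α₁ + 2α₂ = 0.5058
CA = 0.5058 × 3.26 = 1.65 mmol/L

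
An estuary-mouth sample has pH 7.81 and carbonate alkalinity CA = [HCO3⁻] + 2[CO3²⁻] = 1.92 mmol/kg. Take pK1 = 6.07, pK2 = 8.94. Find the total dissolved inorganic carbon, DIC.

DIC = 1.83 mmol/kg

CA = [HCO3⁻] + 2[CO3²⁻] = (α₁ + 2α₂)·DIC
At pH 7.81: [H⁺]/K1 = 10^-1.74 = 0.018197, K2/[H⁺] = 10^-1.13 = 0.074131
α₁ = 1/(1 + 0.018197 + 0.074131) = 1/1.0923 = 0.9155; α₂ = α₁·K2/[H⁺] = 0.06787
α₁ + 2α₂ = 1.0512
DIC = CA / (α₁ + 2α₂) = 1.92 / 1.0512 = 1.83 mmol/kg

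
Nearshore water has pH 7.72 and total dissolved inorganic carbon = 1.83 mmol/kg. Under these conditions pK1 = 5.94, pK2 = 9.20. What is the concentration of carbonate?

α₂ = 1 / (1 + [H⁺]/K2 + [H⁺]²/(K1K2)) = 1 / (1 + 10^+1.48 + 10^-0.30)
   = 1 / (1 + 30.200 + 0.50119) = 1/31.701 = 0.03155
[CO3²⁻] = α₂ × DIC = 0.03155 × 1.83 = 0.0577 mmol/kg

[CO3²⁻] = 0.0577 mmol/kg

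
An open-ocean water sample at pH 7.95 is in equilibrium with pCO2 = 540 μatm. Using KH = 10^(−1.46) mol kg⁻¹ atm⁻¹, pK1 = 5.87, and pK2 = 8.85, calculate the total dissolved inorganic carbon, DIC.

DIC = 2.55 mmol/kg

[CO2*] = KH · pCO2 = 10^(−1.46) × 540×10^-6 = 1.872×10^-5 mol/kg
α₀ = 1/(1 + K1/[H⁺] + K1K2/[H⁺]²) = 1/(1 + 10^+2.08 + 10^+1.18) = 0.007333
DIC = [CO2*]/α₀ = 1.872×10^-5 / 0.007333 = 2.55 mmol/kg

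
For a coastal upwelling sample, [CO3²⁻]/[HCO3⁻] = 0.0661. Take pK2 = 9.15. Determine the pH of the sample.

From K2 = [H⁺][CO3²⁻]/[HCO3⁻]:  pH = pK2 + log₁₀([CO3²⁻]/[HCO3⁻])
log₁₀(0.0661) = -1.180
pH = 9.15 + (-1.180) = 7.97

pH = 7.97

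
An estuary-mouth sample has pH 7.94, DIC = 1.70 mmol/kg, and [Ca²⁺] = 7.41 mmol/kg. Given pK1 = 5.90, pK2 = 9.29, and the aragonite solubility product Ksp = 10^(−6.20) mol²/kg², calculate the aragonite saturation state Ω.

Ω = 0.846

α₂ = 1 / (1 + [H⁺]/K2 + [H⁺]²/(K1K2)) = 1 / (1 + 10^+1.35 + 10^-0.69)
   = 1 / (1 + 22.387 + 0.20417) = 1/23.591 = 0.04239
[CO3²⁻] = α₂ × DIC = 0.04239 × 1.70 = 0.07206 mmol/kg
Ksp = 10^(−6.20) = 6.310×10^-7
Ω = [Ca²⁺][CO3²⁻]/Ksp = (7.41×10^-3)(7.206×10^-5) / 6.310×10^-7 = 0.846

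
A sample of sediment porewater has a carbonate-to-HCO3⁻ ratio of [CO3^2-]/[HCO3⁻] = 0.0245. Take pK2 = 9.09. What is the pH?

From K2 = [H⁺][CO3^2-]/[HCO3⁻]:  pH = pK2 + log₁₀([CO3^2-]/[HCO3⁻])
log₁₀(0.0245) = -1.611
pH = 9.09 + (-1.611) = 7.48

pH = 7.48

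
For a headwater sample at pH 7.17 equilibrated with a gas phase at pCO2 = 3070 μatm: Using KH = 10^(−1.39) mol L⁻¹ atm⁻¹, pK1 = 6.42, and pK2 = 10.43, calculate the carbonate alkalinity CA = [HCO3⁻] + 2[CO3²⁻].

[CO2*] = KH · pCO2 = 10^(−1.39) × 3070×10^-6 = 1.251×10^-4 mol/L
α₀ = 1/(1 + K1/[H⁺] + K1K2/[H⁺]²) = 1/(1 + 10^+0.75 + 10^-2.51) = 0.1509
DIC = [CO2*]/α₀ = 1.251×10^-4 / 0.1509 = 0.8287 mmol/L
CA = (α₁ + 2α₂)·DIC = (0.8486 + 2×0.0004664) × 0.8287 = 0.704 mmol/L

CA = 0.704 mmol/L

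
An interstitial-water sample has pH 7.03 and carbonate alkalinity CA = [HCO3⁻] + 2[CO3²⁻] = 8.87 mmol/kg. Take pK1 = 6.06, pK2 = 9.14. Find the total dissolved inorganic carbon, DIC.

DIC = 9.74 mmol/kg

CA = [HCO3⁻] + 2[CO3²⁻] = (α₁ + 2α₂)·DIC
At pH 7.03: [H⁺]/K1 = 10^-0.97 = 0.10715, K2/[H⁺] = 10^-2.11 = 0.0077625
α₁ = 1/(1 + 0.10715 + 0.0077625) = 1/1.1149 = 0.8969; α₂ = α₁·K2/[H⁺] = 0.006962
α₁ + 2α₂ = 0.9109
DIC = CA / (α₁ + 2α₂) = 8.87 / 0.9109 = 9.74 mmol/kg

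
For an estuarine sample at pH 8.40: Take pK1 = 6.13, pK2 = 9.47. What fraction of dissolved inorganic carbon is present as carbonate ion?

α₂ = 0.0781

α₂ = 1 / (1 + [H⁺]/K2 + [H⁺]²/(K1K2)) = 1 / (1 + 10^+1.07 + 10^-1.20)
   = 1 / (1 + 11.749 + 0.063096) = 1/12.812 = 0.07805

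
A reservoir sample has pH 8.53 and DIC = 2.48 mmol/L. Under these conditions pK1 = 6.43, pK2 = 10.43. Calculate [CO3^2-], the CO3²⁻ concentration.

α₂ = 1 / (1 + [H⁺]/K2 + [H⁺]²/(K1K2)) = 1 / (1 + 10^+1.90 + 10^-0.20)
   = 1 / (1 + 79.433 + 0.63096) = 1/81.064 = 0.01234
[CO3²⁻] = α₂ × DIC = 0.01234 × 2.48 = 0.0306 mmol/L

[CO3²⁻] = 0.0306 mmol/L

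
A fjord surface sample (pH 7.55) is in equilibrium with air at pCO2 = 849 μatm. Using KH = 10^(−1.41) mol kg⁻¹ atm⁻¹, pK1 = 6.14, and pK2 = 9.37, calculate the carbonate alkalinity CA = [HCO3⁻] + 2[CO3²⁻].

[CO2*] = KH · pCO2 = 10^(−1.41) × 849×10^-6 = 3.303×10^-5 mol/kg
α₀ = 1/(1 + K1/[H⁺] + K1K2/[H⁺]²) = 1/(1 + 10^+1.41 + 10^-0.41) = 0.03691
DIC = [CO2*]/α₀ = 3.303×10^-5 / 0.03691 = 0.8949 mmol/kg
CA = (α₁ + 2α₂)·DIC = (0.9487 + 2×0.01436) × 0.8949 = 0.875 mmol/kg

CA = 0.875 mmol/kg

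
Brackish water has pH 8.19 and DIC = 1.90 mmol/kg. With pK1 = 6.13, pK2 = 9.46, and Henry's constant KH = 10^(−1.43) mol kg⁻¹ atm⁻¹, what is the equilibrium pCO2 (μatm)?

pCO2 = 419 μatm

α₀ = 1 / (1 + K1/[H⁺] + K1K2/[H⁺]²) = 1 / (1 + 10^+2.06 + 10^+0.79)
   = 1 / (1 + 114.82 + 6.1660) = 1/121.98 = 0.008198
[CO2*] = α₀ × DIC = 0.008198 × 1.90 = 0.01558 mmol/kg = 15.58 μmol/kg
pCO2 = [CO2*]/KH = 1.558×10^-5 / 3.715×10^-2 = 419 μatm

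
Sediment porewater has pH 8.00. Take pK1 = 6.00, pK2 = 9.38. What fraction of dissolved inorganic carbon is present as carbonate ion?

α₂ = 1 / (1 + [H⁺]/K2 + [H⁺]²/(K1K2)) = 1 / (1 + 10^+1.38 + 10^-0.62)
   = 1 / (1 + 23.988 + 0.23988) = 1/25.228 = 0.03964

α₂ = 0.0396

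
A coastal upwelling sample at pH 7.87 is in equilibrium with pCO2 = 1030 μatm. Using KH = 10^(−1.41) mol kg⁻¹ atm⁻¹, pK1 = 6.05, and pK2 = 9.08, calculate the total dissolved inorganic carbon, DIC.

DIC = 2.85 mmol/kg

[CO2*] = KH · pCO2 = 10^(−1.41) × 1030×10^-6 = 4.007×10^-5 mol/kg
α₀ = 1/(1 + K1/[H⁺] + K1K2/[H⁺]²) = 1/(1 + 10^+1.82 + 10^+0.61) = 0.01406
DIC = [CO2*]/α₀ = 4.007×10^-5 / 0.01406 = 2.85 mmol/kg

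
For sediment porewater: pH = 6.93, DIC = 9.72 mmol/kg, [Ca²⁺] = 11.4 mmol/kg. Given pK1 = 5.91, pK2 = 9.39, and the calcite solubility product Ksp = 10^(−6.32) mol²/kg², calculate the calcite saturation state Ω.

α₂ = 1 / (1 + [H⁺]/K2 + [H⁺]²/(K1K2)) = 1 / (1 + 10^+2.46 + 10^+1.44)
   = 1 / (1 + 288.40 + 27.542) = 1/316.95 = 0.003155
[CO3²⁻] = α₂ × DIC = 0.003155 × 9.72 = 0.03067 mmol/kg
Ksp = 10^(−6.32) = 4.786×10^-7
Ω = [Ca²⁺][CO3²⁻]/Ksp = (11.4×10^-3)(3.067×10^-5) / 4.786×10^-7 = 0.730

Ω = 0.730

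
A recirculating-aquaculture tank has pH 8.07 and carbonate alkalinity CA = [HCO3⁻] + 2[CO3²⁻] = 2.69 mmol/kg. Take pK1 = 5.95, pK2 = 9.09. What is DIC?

DIC = 2.49 mmol/kg

CA = [HCO3⁻] + 2[CO3²⁻] = (α₁ + 2α₂)·DIC
At pH 8.07: [H⁺]/K1 = 10^-2.12 = 0.0075858, K2/[H⁺] = 10^-1.02 = 0.095499
α₁ = 1/(1 + 0.0075858 + 0.095499) = 1/1.1031 = 0.9065; α₂ = α₁·K2/[H⁺] = 0.08657
α₁ + 2α₂ = 1.0797
DIC = CA / (α₁ + 2α₂) = 2.69 / 1.0797 = 2.49 mmol/kg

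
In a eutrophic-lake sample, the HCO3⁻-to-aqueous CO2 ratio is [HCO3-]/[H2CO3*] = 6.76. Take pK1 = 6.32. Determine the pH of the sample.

From K1 = [H⁺][HCO3-]/[H2CO3*]:  pH = pK1 + log₁₀([HCO3-]/[H2CO3*])
log₁₀(6.76) = +0.830
pH = 6.32 + (+0.830) = 7.15

pH = 7.15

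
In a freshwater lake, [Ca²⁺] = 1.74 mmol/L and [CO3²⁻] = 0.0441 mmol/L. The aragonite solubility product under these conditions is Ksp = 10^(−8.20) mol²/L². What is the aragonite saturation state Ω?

Ω = 12.2

Ksp = 10^(−8.20) = 6.310×10^-9
Ω = [Ca²⁺][CO3²⁻]/Ksp = (1.74×10^-3)(0.0441×10^-3) / 6.310×10^-9 = 12.2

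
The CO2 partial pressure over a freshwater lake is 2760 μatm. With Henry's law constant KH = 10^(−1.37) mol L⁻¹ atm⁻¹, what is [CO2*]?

KH = 10^(−1.37) = 4.266×10^-2 mol L⁻¹ atm⁻¹
[CO2*] = KH · pCO2 = 4.266×10^-2 × 2760×10^-6 atm = 1.18×10^-4 mol/L

[CO2*] = 118 μmol/L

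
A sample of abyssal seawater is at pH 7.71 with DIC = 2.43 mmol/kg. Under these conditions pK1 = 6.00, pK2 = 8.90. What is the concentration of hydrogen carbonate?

[HCO3⁻] = 2.24 mmol/kg

α₁ = 1 / (1 + [H⁺]/K1 + K2/[H⁺]) = 1 / (1 + 10^-1.71 + 10^-1.19)
   = 1 / (1 + 0.019498 + 0.064565) = 1/1.0841 = 0.9225
[HCO3⁻] = α₁ × DIC = 0.9225 × 2.43 = 2.24 mmol/kg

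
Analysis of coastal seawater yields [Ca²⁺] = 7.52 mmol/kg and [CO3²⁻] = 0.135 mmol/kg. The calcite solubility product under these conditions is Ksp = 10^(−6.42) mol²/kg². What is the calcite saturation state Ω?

Ω = 2.67

Ksp = 10^(−6.42) = 3.802×10^-7
Ω = [Ca²⁺][CO3²⁻]/Ksp = (7.52×10^-3)(0.135×10^-3) / 3.802×10^-7 = 2.67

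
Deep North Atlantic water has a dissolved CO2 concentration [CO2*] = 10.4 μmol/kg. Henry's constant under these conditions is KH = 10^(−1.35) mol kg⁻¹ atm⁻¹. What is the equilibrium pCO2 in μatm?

KH = 10^(−1.35) = 4.467×10^-2 mol kg⁻¹ atm⁻¹
pCO2 = [CO2*]/KH = 10.4×10^-6 / 4.467×10^-2 = 2.33×10^-4 atm = 233 μatm

pCO2 = 233 μatm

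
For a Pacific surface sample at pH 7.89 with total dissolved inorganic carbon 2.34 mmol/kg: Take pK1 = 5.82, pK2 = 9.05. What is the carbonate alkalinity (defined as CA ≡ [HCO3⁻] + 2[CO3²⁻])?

CA = 2.47 mmol/kg

CA = [HCO3⁻] + 2[CO3²⁻] = (α₁ + 2α₂)·DIC
At pH 7.89: [H⁺]/K1 = 10^-2.07 = 0.0085114, K2/[H⁺] = 10^-1.16 = 0.069183
α₁ = 1/(1 + 0.0085114 + 0.069183) = 1/1.0777 = 0.9279; α₂ = α₁·K2/[H⁺] = 0.06420
α₁ + 2α₂ = 1.0563
CA = 1.0563 × 2.34 = 2.47 mmol/kg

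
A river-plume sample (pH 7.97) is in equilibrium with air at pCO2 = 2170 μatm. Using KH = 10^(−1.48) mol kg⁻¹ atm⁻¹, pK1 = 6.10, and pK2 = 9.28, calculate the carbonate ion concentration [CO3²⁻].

[CO3²⁻] = 0.261 mmol/kg

[CO2*] = KH · pCO2 = 10^(−1.48) × 2170×10^-6 = 7.186×10^-5 mol/kg
α₀ = 1/(1 + K1/[H⁺] + K1K2/[H⁺]²) = 1/(1 + 10^+1.87 + 10^+0.56) = 0.01270
DIC = [CO2*]/α₀ = 7.186×10^-5 / 0.01270 = 5.659 mmol/kg
[CO3²⁻] = α₂·DIC; α₂ = 0.04610, so [CO3²⁻] = 0.04610 × 5.659 = 0.261 mmol/kg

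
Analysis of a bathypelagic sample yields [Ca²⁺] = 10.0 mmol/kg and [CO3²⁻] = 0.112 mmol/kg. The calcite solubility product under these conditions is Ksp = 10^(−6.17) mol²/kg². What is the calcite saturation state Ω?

Ksp = 10^(−6.17) = 6.761×10^-7
Ω = [Ca²⁺][CO3²⁻]/Ksp = (10.0×10^-3)(0.112×10^-3) / 6.761×10^-7 = 1.66

Ω = 1.66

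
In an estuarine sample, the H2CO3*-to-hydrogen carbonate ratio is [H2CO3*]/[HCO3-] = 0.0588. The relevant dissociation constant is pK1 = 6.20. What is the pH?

pH = 7.43

From K1 = [H⁺][HCO3-]/[H2CO3*]:  pH = pK1 − log₁₀([H2CO3*]/[HCO3-])
log₁₀(0.0588) = -1.231
pH = 6.20 − (-1.231) = 7.43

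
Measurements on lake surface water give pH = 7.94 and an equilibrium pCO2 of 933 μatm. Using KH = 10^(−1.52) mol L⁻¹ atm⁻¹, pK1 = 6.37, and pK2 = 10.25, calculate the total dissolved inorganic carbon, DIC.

DIC = 1.08 mmol/L

[CO2*] = KH · pCO2 = 10^(−1.52) × 933×10^-6 = 2.818×10^-5 mol/L
α₀ = 1/(1 + K1/[H⁺] + K1K2/[H⁺]²) = 1/(1 + 10^+1.57 + 10^-0.74) = 0.02609
DIC = [CO2*]/α₀ = 2.818×10^-5 / 0.02609 = 1.08 mmol/L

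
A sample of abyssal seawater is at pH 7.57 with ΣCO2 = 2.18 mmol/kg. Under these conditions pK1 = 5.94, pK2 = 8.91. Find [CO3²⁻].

α₂ = 1 / (1 + [H⁺]/K2 + [H⁺]²/(K1K2)) = 1 / (1 + 10^+1.34 + 10^-0.29)
   = 1 / (1 + 21.878 + 0.51286) = 1/23.390 = 0.04275
[CO3²⁻] = α₂ × DIC = 0.04275 × 2.18 = 0.0932 mmol/kg

[CO3²⁻] = 0.0932 mmol/kg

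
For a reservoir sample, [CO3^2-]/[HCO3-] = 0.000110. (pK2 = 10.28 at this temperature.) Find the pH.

pH = 6.32

From K2 = [H⁺][CO3^2-]/[HCO3-]:  pH = pK2 + log₁₀([CO3^2-]/[HCO3-])
log₁₀(0.000110) = -3.959
pH = 10.28 + (-3.959) = 6.32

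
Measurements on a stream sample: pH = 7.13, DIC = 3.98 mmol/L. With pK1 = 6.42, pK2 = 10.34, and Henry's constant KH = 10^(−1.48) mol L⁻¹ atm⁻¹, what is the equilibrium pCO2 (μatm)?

pCO2 = 1.96×10^4 μatm

α₀ = 1 / (1 + K1/[H⁺] + K1K2/[H⁺]²) = 1 / (1 + 10^+0.71 + 10^-2.50)
   = 1 / (1 + 5.1286 + 0.0031623) = 1/6.1318 = 0.1631
[CO2*] = α₀ × DIC = 0.1631 × 3.98 = 0.6491 mmol/L
pCO2 = [CO2*]/KH = 6.491×10^-4 / 3.311×10^-2 = 1.96×10^4 μatm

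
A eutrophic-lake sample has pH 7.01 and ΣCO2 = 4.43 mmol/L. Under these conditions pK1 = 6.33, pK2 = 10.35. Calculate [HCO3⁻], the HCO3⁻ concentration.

α₁ = 1 / (1 + [H⁺]/K1 + K2/[H⁺]) = 1 / (1 + 10^-0.68 + 10^-3.34)
   = 1 / (1 + 0.20893 + 0.00045709) = 1/1.2094 = 0.8269
[HCO3⁻] = α₁ × DIC = 0.8269 × 4.43 = 3.66 mmol/L

[HCO3⁻] = 3.66 mmol/L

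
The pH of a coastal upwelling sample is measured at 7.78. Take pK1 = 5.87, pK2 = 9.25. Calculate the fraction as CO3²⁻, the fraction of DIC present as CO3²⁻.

α₂ = 0.0324

α₂ = 1 / (1 + [H⁺]/K2 + [H⁺]²/(K1K2)) = 1 / (1 + 10^+1.47 + 10^-0.44)
   = 1 / (1 + 29.512 + 0.36308) = 1/30.875 = 0.03239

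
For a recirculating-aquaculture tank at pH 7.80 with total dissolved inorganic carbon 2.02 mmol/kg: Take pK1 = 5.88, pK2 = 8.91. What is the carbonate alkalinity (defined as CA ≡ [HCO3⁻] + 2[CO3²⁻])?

CA = [HCO3⁻] + 2[CO3²⁻] = (α₁ + 2α₂)·DIC
At pH 7.80: [H⁺]/K1 = 10^-1.92 = 0.012023, K2/[H⁺] = 10^-1.11 = 0.077625
α₁ = 1/(1 + 0.012023 + 0.077625) = 1/1.0896 = 0.9177; α₂ = α₁·K2/[H⁺] = 0.07124
α₁ + 2α₂ = 1.0602
CA = 1.0602 × 2.02 = 2.14 mmol/kg

CA = 2.14 mmol/kg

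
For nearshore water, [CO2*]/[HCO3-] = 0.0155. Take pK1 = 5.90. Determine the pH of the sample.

pH = 7.71

From K1 = [H⁺][HCO3-]/[CO2*]:  pH = pK1 − log₁₀([CO2*]/[HCO3-])
log₁₀(0.0155) = -1.810
pH = 5.90 − (-1.810) = 7.71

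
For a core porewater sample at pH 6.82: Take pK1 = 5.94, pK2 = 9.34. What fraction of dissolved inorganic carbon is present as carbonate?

α₂ = 0.00266

α₂ = 1 / (1 + [H⁺]/K2 + [H⁺]²/(K1K2)) = 1 / (1 + 10^+2.52 + 10^+1.64)
   = 1 / (1 + 331.13 + 43.652) = 1/375.78 = 0.002661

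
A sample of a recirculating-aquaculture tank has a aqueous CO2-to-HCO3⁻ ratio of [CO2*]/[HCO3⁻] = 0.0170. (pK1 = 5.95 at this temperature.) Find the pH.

pH = 7.72

From K1 = [H⁺][HCO3⁻]/[CO2*]:  pH = pK1 − log₁₀([CO2*]/[HCO3⁻])
log₁₀(0.0170) = -1.770
pH = 5.95 − (-1.770) = 7.72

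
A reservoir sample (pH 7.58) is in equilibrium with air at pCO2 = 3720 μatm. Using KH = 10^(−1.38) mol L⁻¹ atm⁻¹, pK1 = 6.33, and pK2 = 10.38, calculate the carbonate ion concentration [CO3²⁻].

[CO3²⁻] = 4.37 μmol/L

[CO2*] = KH · pCO2 = 10^(−1.38) × 3720×10^-6 = 1.551×10^-4 mol/L
α₀ = 1/(1 + K1/[H⁺] + K1K2/[H⁺]²) = 1/(1 + 10^+1.25 + 10^-1.55) = 0.05316
DIC = [CO2*]/α₀ = 1.551×10^-4 / 0.05316 = 2.917 mmol/L
[CO3²⁻] = α₂·DIC; α₂ = 0.001498, so [CO3²⁻] = 0.001498 × 2.917 = 0.00437 mmol/L = 4.37 μmol/L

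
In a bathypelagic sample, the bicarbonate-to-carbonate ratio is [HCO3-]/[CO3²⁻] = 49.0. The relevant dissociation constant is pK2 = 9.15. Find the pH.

From K2 = [H⁺][CO3²⁻]/[HCO3-]:  pH = pK2 − log₁₀([HCO3-]/[CO3²⁻])
log₁₀(49.0) = +1.690
pH = 9.15 − (+1.690) = 7.46

pH = 7.46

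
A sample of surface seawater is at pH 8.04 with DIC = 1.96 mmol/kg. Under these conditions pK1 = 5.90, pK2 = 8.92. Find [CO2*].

α₀ = 1 / (1 + K1/[H⁺] + K1K2/[H⁺]²) = 1 / (1 + 10^+2.14 + 10^+1.26)
   = 1 / (1 + 138.04 + 18.197) = 1/157.24 = 0.006360
[CO2*] = α₀ × DIC = 0.006360 × 1.96 = 0.0125 mmol/kg = 12.5 μmol/kg

[CO2*] = 12.5 μmol/kg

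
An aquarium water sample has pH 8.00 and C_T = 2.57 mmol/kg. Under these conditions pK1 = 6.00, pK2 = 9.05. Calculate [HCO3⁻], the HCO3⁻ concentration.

α₁ = 1 / (1 + [H⁺]/K1 + K2/[H⁺]) = 1 / (1 + 10^-2.00 + 10^-1.05)
   = 1 / (1 + 0.010000 + 0.089125) = 1/1.0991 = 0.9098
[HCO3⁻] = α₁ × DIC = 0.9098 × 2.57 = 2.34 mmol/kg

[HCO3⁻] = 2.34 mmol/kg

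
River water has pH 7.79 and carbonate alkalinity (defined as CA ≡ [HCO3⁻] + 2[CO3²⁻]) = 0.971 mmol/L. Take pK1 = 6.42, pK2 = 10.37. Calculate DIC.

DIC = 1.01 mmol/L

CA = [HCO3⁻] + 2[CO3²⁻] = (α₁ + 2α₂)·DIC
At pH 7.79: [H⁺]/K1 = 10^-1.37 = 0.042658, K2/[H⁺] = 10^-2.58 = 0.0026303
α₁ = 1/(1 + 0.042658 + 0.0026303) = 1/1.0453 = 0.9567; α₂ = α₁·K2/[H⁺] = 0.002516
α₁ + 2α₂ = 0.9617
DIC = CA / (α₁ + 2α₂) = 0.971 / 0.9617 = 1.01 mmol/L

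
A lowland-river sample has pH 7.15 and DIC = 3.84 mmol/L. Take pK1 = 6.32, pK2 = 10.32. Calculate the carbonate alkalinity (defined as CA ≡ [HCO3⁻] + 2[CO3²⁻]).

CA = 3.35 mmol/L

CA = [HCO3⁻] + 2[CO3²⁻] = (α₁ + 2α₂)·DIC
At pH 7.15: [H⁺]/K1 = 10^-0.83 = 0.14791, K2/[H⁺] = 10^-3.17 = 0.00067608
α₁ = 1/(1 + 0.14791 + 0.00067608) = 1/1.1486 = 0.8706; α₂ = α₁·K2/[H⁺] = 0.0005886
α₁ + 2α₂ = 0.8718
CA = 0.8718 × 3.84 = 3.35 mmol/L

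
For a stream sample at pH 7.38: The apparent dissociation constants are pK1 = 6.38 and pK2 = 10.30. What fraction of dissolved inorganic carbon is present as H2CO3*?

α₀ = 1 / (1 + K1/[H⁺] + K1K2/[H⁺]²) = 1 / (1 + 10^+1.00 + 10^-1.92)
   = 1 / (1 + 10.000 + 0.012023) = 1/11.012 = 0.09081

α₀ = 0.0908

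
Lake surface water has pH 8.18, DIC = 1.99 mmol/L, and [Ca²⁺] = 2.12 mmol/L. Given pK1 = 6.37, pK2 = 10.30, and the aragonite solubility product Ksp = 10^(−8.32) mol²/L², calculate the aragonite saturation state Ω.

Ω = 6.54

α₂ = 1 / (1 + [H⁺]/K2 + [H⁺]²/(K1K2)) = 1 / (1 + 10^+2.12 + 10^+0.31)
   = 1 / (1 + 131.83 + 2.0417) = 1/134.87 = 0.007415
[CO3²⁻] = α₂ × DIC = 0.007415 × 1.99 = 0.01476 mmol/L = 14.76 μmol/L
Ksp = 10^(−8.32) = 4.786×10^-9
Ω = [Ca²⁺][CO3²⁻]/Ksp = (2.12×10^-3)(1.476×10^-5) / 4.786×10^-9 = 6.54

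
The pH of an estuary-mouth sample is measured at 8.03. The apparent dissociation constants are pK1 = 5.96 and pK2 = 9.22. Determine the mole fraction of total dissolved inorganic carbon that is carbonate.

α₂ = 1 / (1 + [H⁺]/K2 + [H⁺]²/(K1K2)) = 1 / (1 + 10^+1.19 + 10^-0.88)
   = 1 / (1 + 15.488 + 0.13183) = 1/16.620 = 0.06017

α₂ = 0.0602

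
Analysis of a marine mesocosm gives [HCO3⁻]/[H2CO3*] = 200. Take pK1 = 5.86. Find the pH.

From K1 = [H⁺][HCO3⁻]/[H2CO3*]:  pH = pK1 + log₁₀([HCO3⁻]/[H2CO3*])
log₁₀(200) = +2.301
pH = 5.86 + (+2.301) = 8.16

pH = 8.16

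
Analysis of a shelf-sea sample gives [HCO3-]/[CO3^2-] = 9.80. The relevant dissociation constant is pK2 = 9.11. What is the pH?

pH = 8.12

From K2 = [H⁺][CO3^2-]/[HCO3-]:  pH = pK2 − log₁₀([HCO3-]/[CO3^2-])
log₁₀(9.80) = +0.991
pH = 9.11 − (+0.991) = 8.12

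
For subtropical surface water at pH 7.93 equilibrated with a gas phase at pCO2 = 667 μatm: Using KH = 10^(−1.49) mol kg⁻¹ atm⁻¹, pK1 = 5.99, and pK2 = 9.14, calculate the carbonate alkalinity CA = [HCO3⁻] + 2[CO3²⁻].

CA = 2.11 mmol/kg

[CO2*] = KH · pCO2 = 10^(−1.49) × 667×10^-6 = 2.158×10^-5 mol/kg
α₀ = 1/(1 + K1/[H⁺] + K1K2/[H⁺]²) = 1/(1 + 10^+1.94 + 10^+0.73) = 0.01070
DIC = [CO2*]/α₀ = 2.158×10^-5 / 0.01070 = 2.017 mmol/kg
CA = (α₁ + 2α₂)·DIC = (0.9318 + 2×0.05746) × 2.017 = 2.11 mmol/kg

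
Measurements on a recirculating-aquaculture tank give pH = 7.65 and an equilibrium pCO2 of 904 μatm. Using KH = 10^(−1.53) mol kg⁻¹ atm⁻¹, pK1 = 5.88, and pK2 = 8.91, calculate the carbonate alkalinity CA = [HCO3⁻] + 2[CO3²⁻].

CA = 1.74 mmol/kg

[CO2*] = KH · pCO2 = 10^(−1.53) × 904×10^-6 = 2.668×10^-5 mol/kg
α₀ = 1/(1 + K1/[H⁺] + K1K2/[H⁺]²) = 1/(1 + 10^+1.77 + 10^+0.51) = 0.01584
DIC = [CO2*]/α₀ = 2.668×10^-5 / 0.01584 = 1.684 mmol/kg
CA = (α₁ + 2α₂)·DIC = (0.9329 + 2×0.05127) × 1.684 = 1.74 mmol/kg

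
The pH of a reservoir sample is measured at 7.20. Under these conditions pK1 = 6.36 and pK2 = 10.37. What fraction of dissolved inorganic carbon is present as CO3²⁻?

α₂ = 0.000590

α₂ = 1 / (1 + [H⁺]/K2 + [H⁺]²/(K1K2)) = 1 / (1 + 10^+3.17 + 10^+2.33)
   = 1 / (1 + 1479.1 + 213.80) = 1/1693.9 = 0.0005904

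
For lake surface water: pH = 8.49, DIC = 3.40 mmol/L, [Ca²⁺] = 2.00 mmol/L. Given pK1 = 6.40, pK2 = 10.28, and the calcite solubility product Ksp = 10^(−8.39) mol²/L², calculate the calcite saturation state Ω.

Ω = 26.4

α₂ = 1 / (1 + [H⁺]/K2 + [H⁺]²/(K1K2)) = 1 / (1 + 10^+1.79 + 10^-0.30)
   = 1 / (1 + 61.660 + 0.50119) = 1/63.161 = 0.01583
[CO3²⁻] = α₂ × DIC = 0.01583 × 3.40 = 0.05383 mmol/L
Ksp = 10^(−8.39) = 4.074×10^-9
Ω = [Ca²⁺][CO3²⁻]/Ksp = (2.00×10^-3)(5.383×10^-5) / 4.074×10^-9 = 26.4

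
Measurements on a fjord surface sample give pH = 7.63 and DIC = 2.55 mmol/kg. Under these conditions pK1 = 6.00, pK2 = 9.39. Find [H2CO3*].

α₀ = 1 / (1 + K1/[H⁺] + K1K2/[H⁺]²) = 1 / (1 + 10^+1.63 + 10^-0.13)
   = 1 / (1 + 42.658 + 0.74131) = 1/44.399 = 0.02252
[CO2*] = α₀ × DIC = 0.02252 × 2.55 = 0.0574 mmol/kg

[CO2*] = 0.0574 mmol/kg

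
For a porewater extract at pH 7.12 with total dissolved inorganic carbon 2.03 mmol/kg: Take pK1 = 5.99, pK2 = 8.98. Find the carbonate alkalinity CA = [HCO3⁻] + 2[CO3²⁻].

CA = 1.92 mmol/kg

CA = [HCO3⁻] + 2[CO3²⁻] = (α₁ + 2α₂)·DIC
At pH 7.12: [H⁺]/K1 = 10^-1.13 = 0.074131, K2/[H⁺] = 10^-1.86 = 0.013804
α₁ = 1/(1 + 0.074131 + 0.013804) = 1/1.0879 = 0.9192; α₂ = α₁·K2/[H⁺] = 0.01269
α₁ + 2α₂ = 0.9445
CA = 0.9445 × 2.03 = 1.92 mmol/kg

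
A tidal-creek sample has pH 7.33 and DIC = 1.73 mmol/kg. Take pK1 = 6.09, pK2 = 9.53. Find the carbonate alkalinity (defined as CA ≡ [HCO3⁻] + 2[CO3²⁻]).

CA = 1.65 mmol/kg

CA = [HCO3⁻] + 2[CO3²⁻] = (α₁ + 2α₂)·DIC
At pH 7.33: [H⁺]/K1 = 10^-1.24 = 0.057544, K2/[H⁺] = 10^-2.20 = 0.0063096
α₁ = 1/(1 + 0.057544 + 0.0063096) = 1/1.0639 = 0.9400; α₂ = α₁·K2/[H⁺] = 0.005931
α₁ + 2α₂ = 0.9518
CA = 0.9518 × 1.73 = 1.65 mmol/kg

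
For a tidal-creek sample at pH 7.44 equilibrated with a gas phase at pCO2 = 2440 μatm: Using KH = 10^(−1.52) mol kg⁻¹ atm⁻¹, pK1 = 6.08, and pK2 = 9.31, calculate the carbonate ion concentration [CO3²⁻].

[CO2*] = KH · pCO2 = 10^(−1.52) × 2440×10^-6 = 7.369×10^-5 mol/kg
α₀ = 1/(1 + K1/[H⁺] + K1K2/[H⁺]²) = 1/(1 + 10^+1.36 + 10^-0.51) = 0.04129
DIC = [CO2*]/α₀ = 7.369×10^-5 / 0.04129 = 1.785 mmol/kg
[CO3²⁻] = α₂·DIC; α₂ = 0.01276, so [CO3²⁻] = 0.01276 × 1.785 = 0.0228 mmol/kg

[CO3²⁻] = 0.0228 mmol/kg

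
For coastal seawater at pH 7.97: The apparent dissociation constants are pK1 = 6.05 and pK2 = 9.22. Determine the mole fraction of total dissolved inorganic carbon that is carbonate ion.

α₂ = 0.0526

α₂ = 1 / (1 + [H⁺]/K2 + [H⁺]²/(K1K2)) = 1 / (1 + 10^+1.25 + 10^-0.67)
   = 1 / (1 + 17.783 + 0.21380) = 1/18.997 = 0.05264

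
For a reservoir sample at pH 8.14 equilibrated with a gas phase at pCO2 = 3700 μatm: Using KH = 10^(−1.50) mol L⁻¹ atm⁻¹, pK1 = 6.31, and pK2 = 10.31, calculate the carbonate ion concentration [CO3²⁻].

[CO3²⁻] = 0.0535 mmol/L

[CO2*] = KH · pCO2 = 10^(−1.50) × 3700×10^-6 = 1.170×10^-4 mol/L
α₀ = 1/(1 + K1/[H⁺] + K1K2/[H⁺]²) = 1/(1 + 10^+1.83 + 10^-0.34) = 0.01448
DIC = [CO2*]/α₀ = 1.170×10^-4 / 0.01448 = 8.081 mmol/L
[CO3²⁻] = α₂·DIC; α₂ = 0.006618, so [CO3²⁻] = 0.006618 × 8.081 = 0.0535 mmol/L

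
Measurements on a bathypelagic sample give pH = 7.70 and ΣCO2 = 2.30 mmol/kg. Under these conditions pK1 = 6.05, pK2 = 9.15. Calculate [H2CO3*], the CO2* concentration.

[CO2*] = 0.0487 mmol/kg

α₀ = 1 / (1 + K1/[H⁺] + K1K2/[H⁺]²) = 1 / (1 + 10^+1.65 + 10^+0.20)
   = 1 / (1 + 44.668 + 1.5849) = 1/47.253 = 0.02116
[CO2*] = α₀ × DIC = 0.02116 × 2.30 = 0.0487 mmol/kg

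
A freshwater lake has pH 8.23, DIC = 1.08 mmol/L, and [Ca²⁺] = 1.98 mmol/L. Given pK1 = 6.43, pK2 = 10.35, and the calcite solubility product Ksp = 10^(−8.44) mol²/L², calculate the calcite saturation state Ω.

α₂ = 1 / (1 + [H⁺]/K2 + [H⁺]²/(K1K2)) = 1 / (1 + 10^+2.12 + 10^+0.32)
   = 1 / (1 + 131.83 + 2.0893) = 1/134.91 = 0.007412
[CO3²⁻] = α₂ × DIC = 0.007412 × 1.08 = 0.008005 mmol/L = 8.005 μmol/L
Ksp = 10^(−8.44) = 3.631×10^-9
Ω = [Ca²⁺][CO3²⁻]/Ksp = (1.98×10^-3)(8.005×10^-6) / 3.631×10^-9 = 4.37

Ω = 4.37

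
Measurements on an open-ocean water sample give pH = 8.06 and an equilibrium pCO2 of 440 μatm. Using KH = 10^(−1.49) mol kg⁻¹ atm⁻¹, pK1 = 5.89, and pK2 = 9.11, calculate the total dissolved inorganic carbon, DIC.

[CO2*] = KH · pCO2 = 10^(−1.49) × 440×10^-6 = 1.424×10^-5 mol/kg
α₀ = 1/(1 + K1/[H⁺] + K1K2/[H⁺]²) = 1/(1 + 10^+2.17 + 10^+1.12) = 0.006169
DIC = [CO2*]/α₀ = 1.424×10^-5 / 0.006169 = 2.31 mmol/kg

DIC = 2.31 mmol/kg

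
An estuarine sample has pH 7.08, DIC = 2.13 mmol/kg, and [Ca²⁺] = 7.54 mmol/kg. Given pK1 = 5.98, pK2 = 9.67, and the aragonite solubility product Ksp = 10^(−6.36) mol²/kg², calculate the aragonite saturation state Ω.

α₂ = 1 / (1 + [H⁺]/K2 + [H⁺]²/(K1K2)) = 1 / (1 + 10^+2.59 + 10^+1.49)
   = 1 / (1 + 389.05 + 30.903) = 1/420.95 = 0.002376
[CO3²⁻] = α₂ × DIC = 0.002376 × 2.13 = 0.005060 mmol/kg = 5.060 μmol/kg
Ksp = 10^(−6.36) = 4.365×10^-7
Ω = [Ca²⁺][CO3²⁻]/Ksp = (7.54×10^-3)(5.060×10^-6) / 4.365×10^-7 = 0.0874

Ω = 0.0874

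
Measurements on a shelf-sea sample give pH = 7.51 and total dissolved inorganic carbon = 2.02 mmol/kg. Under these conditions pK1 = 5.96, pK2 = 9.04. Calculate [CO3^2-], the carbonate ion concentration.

[CO3²⁻] = 0.0564 mmol/kg

α₂ = 1 / (1 + [H⁺]/K2 + [H⁺]²/(K1K2)) = 1 / (1 + 10^+1.53 + 10^-0.02)
   = 1 / (1 + 33.884 + 0.95499) = 1/35.839 = 0.02790
[CO3²⁻] = α₂ × DIC = 0.02790 × 2.02 = 0.0564 mmol/kg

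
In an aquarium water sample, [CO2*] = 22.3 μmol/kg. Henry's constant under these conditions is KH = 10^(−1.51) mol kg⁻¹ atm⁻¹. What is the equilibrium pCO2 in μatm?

pCO2 = 722 μatm

KH = 10^(−1.51) = 3.090×10^-2 mol kg⁻¹ atm⁻¹
pCO2 = [CO2*]/KH = 22.3×10^-6 / 3.090×10^-2 = 7.22×10^-4 atm = 722 μatm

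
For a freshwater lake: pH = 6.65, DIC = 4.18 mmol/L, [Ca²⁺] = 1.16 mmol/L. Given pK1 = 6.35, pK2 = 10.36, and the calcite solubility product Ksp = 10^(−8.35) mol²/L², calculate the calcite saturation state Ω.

α₂ = 1 / (1 + [H⁺]/K2 + [H⁺]²/(K1K2)) = 1 / (1 + 10^+3.71 + 10^+3.41)
   = 1 / (1 + 5128.6 + 2570.4) = 1/7700.0 = 0.0001299
[CO3²⁻] = α₂ × DIC = 0.0001299 × 4.18 = 0.0005429 mmol/L = 0.5429 μmol/L
Ksp = 10^(−8.35) = 4.467×10^-9
Ω = [Ca²⁺][CO3²⁻]/Ksp = (1.16×10^-3)(5.429×10^-7) / 4.467×10^-9 = 0.141

Ω = 0.141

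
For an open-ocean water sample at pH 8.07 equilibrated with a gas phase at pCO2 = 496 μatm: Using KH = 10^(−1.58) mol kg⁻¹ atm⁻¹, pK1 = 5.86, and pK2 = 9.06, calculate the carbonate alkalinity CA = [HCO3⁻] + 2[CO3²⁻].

[CO2*] = KH · pCO2 = 10^(−1.58) × 496×10^-6 = 1.305×10^-5 mol/kg
α₀ = 1/(1 + K1/[H⁺] + K1K2/[H⁺]²) = 1/(1 + 10^+2.21 + 10^+1.22) = 0.005562
DIC = [CO2*]/α₀ = 1.305×10^-5 / 0.005562 = 2.345 mmol/kg
CA = (α₁ + 2α₂)·DIC = (0.9021 + 2×0.09231) × 2.345 = 2.55 mmol/kg

CA = 2.55 mmol/kg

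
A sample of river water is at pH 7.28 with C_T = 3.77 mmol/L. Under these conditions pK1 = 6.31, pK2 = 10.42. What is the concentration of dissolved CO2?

[CO2*] = 0.365 mmol/L

α₀ = 1 / (1 + K1/[H⁺] + K1K2/[H⁺]²) = 1 / (1 + 10^+0.97 + 10^-2.17)
   = 1 / (1 + 9.3325 + 0.0067608) = 1/10.339 = 0.09672
[CO2*] = α₀ × DIC = 0.09672 × 3.77 = 0.365 mmol/L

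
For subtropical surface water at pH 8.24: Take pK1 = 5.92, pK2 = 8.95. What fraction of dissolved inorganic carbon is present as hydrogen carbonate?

α₁ = 1 / (1 + [H⁺]/K1 + K2/[H⁺]) = 1 / (1 + 10^-2.32 + 10^-0.71)
   = 1 / (1 + 0.0047863 + 0.19498) = 1/1.1998 = 0.8335

α₁ = 0.833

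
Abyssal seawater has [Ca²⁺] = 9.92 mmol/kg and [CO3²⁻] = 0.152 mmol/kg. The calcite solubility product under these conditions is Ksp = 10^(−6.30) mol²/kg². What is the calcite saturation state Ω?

Ksp = 10^(−6.30) = 5.012×10^-7
Ω = [Ca²⁺][CO3²⁻]/Ksp = (9.92×10^-3)(0.152×10^-3) / 5.012×10^-7 = 3.01

Ω = 3.01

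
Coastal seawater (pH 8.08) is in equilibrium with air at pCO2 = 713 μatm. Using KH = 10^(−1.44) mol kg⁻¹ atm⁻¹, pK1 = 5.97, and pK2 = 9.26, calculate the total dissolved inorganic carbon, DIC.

DIC = 3.58 mmol/kg

[CO2*] = KH · pCO2 = 10^(−1.44) × 713×10^-6 = 2.589×10^-5 mol/kg
α₀ = 1/(1 + K1/[H⁺] + K1K2/[H⁺]²) = 1/(1 + 10^+2.11 + 10^+0.93) = 0.007229
DIC = [CO2*]/α₀ = 2.589×10^-5 / 0.007229 = 3.58 mmol/kg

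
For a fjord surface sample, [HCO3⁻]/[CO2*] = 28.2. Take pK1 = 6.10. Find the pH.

From K1 = [H⁺][HCO3⁻]/[CO2*]:  pH = pK1 + log₁₀([HCO3⁻]/[CO2*])
log₁₀(28.2) = +1.450
pH = 6.10 + (+1.450) = 7.55

pH = 7.55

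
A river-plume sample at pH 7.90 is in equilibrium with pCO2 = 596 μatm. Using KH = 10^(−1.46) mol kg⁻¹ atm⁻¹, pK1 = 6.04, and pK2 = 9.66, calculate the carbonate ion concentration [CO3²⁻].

[CO2*] = KH · pCO2 = 10^(−1.46) × 596×10^-6 = 2.067×10^-5 mol/kg
α₀ = 1/(1 + K1/[H⁺] + K1K2/[H⁺]²) = 1/(1 + 10^+1.86 + 10^+0.10) = 0.01339
DIC = [CO2*]/α₀ = 2.067×10^-5 / 0.01339 = 1.544 mmol/kg
[CO3²⁻] = α₂·DIC; α₂ = 0.01685, so [CO3²⁻] = 0.01685 × 1.544 = 0.0260 mmol/kg

[CO3²⁻] = 0.0260 mmol/kg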